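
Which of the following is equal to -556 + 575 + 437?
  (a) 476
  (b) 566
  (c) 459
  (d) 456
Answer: d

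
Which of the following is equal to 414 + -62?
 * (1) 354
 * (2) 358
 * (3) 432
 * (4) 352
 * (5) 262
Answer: 4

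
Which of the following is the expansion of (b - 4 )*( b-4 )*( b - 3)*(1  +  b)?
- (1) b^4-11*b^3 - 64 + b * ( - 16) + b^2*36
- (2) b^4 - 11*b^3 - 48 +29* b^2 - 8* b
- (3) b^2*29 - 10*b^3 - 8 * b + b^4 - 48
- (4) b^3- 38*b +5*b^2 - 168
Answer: 3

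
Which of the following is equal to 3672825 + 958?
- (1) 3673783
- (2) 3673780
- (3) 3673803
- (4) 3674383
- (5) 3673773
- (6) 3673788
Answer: 1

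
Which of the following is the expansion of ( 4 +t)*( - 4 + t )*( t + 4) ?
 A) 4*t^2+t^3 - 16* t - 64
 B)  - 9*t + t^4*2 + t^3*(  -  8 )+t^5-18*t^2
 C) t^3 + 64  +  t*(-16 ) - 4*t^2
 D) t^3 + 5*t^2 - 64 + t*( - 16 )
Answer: A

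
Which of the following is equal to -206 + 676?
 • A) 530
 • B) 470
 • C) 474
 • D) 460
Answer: B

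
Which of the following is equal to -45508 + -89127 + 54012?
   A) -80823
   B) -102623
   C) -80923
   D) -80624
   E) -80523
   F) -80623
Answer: F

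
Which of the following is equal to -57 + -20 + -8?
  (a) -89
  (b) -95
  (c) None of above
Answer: c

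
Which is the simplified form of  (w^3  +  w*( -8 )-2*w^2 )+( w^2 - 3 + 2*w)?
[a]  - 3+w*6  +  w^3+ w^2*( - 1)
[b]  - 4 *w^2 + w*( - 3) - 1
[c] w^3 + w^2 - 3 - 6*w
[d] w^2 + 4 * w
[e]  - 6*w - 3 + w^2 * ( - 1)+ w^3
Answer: e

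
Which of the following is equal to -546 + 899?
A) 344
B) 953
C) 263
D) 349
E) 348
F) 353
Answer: F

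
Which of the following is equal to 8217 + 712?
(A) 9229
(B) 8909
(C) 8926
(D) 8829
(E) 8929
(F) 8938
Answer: E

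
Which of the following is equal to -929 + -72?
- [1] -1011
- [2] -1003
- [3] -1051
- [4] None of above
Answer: 4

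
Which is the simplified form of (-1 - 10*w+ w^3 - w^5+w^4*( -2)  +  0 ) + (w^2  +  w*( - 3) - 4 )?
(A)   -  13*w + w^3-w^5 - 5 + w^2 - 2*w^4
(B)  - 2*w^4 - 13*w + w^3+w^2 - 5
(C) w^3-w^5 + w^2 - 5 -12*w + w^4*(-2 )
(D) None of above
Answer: A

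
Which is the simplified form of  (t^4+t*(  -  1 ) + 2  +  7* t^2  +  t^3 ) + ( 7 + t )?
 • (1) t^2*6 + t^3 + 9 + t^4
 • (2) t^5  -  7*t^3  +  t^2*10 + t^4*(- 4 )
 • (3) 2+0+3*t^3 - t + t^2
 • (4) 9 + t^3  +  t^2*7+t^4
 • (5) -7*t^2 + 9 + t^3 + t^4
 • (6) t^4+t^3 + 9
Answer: 4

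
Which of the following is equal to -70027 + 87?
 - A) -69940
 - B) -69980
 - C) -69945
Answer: A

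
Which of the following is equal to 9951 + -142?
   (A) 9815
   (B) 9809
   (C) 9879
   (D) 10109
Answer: B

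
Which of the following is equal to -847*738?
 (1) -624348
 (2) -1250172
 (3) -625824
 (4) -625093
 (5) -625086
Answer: 5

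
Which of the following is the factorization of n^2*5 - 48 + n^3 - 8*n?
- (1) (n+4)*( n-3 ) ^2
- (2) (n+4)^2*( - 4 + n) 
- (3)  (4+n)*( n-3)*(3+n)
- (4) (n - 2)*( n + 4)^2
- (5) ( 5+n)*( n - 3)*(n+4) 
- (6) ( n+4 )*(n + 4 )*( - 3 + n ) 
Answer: 6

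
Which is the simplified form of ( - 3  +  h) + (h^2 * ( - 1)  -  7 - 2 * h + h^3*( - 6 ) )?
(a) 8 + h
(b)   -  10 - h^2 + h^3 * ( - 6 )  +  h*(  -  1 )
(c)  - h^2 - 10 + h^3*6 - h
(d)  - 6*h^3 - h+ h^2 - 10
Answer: b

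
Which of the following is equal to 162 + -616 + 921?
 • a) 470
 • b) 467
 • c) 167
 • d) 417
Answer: b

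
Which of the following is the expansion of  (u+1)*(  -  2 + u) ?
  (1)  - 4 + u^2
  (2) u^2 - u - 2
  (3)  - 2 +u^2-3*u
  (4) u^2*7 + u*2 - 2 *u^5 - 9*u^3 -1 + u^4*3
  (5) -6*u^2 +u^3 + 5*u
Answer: 2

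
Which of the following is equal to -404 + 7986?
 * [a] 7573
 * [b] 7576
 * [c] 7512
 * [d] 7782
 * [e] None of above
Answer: e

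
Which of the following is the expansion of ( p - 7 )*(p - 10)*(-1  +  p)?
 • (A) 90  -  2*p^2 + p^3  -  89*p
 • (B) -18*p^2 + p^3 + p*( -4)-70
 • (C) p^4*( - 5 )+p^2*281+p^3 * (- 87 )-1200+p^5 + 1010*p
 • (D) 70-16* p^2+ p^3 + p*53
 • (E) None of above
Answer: E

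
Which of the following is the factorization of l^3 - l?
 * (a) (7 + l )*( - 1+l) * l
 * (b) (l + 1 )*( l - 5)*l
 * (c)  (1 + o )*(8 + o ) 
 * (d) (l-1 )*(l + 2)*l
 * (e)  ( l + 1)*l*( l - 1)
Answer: e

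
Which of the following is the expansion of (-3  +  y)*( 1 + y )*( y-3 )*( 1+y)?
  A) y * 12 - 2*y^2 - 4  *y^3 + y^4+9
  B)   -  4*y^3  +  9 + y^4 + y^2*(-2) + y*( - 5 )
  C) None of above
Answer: A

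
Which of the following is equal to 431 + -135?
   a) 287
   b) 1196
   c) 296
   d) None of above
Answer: c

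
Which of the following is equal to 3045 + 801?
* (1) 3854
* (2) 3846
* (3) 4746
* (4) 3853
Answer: 2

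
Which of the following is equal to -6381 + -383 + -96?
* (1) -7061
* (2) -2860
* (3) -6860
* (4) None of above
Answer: 3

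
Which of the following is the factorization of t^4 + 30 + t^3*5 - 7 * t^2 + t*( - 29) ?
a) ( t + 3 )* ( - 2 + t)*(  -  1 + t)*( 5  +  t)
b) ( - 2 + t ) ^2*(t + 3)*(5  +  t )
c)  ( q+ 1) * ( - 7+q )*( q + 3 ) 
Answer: a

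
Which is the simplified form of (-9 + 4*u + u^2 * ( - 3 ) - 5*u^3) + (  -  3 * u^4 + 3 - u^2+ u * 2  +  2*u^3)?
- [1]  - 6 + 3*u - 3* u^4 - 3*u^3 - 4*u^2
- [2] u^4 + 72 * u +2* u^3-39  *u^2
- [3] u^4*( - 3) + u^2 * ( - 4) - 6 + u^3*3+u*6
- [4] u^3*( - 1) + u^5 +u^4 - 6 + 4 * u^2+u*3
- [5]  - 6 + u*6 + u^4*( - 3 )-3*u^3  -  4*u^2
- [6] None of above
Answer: 5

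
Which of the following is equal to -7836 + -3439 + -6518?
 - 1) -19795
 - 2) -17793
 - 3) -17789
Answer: 2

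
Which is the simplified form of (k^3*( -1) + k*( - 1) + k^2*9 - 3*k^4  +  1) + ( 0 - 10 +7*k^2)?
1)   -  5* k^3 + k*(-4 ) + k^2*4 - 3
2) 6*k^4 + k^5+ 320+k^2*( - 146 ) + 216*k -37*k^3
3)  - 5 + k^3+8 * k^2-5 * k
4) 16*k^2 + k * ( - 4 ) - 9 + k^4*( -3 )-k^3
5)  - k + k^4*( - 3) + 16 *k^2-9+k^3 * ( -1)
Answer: 5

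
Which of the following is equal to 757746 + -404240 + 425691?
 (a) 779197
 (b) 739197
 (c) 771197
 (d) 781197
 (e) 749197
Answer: a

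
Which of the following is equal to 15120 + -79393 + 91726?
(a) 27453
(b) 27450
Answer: a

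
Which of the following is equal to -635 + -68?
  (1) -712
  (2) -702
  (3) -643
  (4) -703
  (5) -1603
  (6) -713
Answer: 4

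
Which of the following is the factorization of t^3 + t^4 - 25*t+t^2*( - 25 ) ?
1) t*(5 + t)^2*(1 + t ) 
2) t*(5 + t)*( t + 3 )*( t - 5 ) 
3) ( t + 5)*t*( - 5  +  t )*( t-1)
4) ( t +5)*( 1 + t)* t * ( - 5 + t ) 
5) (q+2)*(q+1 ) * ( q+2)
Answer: 4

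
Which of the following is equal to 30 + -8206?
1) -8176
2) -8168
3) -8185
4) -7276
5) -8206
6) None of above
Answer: 1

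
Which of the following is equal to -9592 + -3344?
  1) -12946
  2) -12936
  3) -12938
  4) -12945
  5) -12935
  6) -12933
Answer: 2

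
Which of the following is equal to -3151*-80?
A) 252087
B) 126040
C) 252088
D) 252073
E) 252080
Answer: E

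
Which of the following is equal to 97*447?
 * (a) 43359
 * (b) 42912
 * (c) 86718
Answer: a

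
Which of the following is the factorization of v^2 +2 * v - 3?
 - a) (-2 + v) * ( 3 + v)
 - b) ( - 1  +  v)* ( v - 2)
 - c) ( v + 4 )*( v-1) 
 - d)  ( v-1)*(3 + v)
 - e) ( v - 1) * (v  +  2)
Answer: d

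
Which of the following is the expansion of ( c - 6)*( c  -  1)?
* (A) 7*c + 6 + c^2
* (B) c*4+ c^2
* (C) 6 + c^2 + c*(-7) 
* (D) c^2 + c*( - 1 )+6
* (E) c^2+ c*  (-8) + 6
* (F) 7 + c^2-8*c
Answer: C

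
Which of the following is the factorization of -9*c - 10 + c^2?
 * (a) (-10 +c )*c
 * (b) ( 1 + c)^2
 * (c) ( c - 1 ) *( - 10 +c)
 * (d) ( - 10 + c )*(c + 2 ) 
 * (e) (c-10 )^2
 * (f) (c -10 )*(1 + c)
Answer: f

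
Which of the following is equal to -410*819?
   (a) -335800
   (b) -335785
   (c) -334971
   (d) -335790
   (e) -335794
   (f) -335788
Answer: d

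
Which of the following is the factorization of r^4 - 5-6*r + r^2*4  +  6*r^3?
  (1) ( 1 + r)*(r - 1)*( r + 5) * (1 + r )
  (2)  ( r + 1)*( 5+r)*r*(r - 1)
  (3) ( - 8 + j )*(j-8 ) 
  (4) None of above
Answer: 1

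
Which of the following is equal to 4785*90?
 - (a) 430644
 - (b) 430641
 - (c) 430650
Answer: c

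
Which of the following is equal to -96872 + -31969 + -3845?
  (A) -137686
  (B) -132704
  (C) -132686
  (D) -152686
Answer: C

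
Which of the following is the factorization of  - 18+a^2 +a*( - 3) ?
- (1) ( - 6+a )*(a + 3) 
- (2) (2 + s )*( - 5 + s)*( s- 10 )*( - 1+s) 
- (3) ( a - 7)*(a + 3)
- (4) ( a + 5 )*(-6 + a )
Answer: 1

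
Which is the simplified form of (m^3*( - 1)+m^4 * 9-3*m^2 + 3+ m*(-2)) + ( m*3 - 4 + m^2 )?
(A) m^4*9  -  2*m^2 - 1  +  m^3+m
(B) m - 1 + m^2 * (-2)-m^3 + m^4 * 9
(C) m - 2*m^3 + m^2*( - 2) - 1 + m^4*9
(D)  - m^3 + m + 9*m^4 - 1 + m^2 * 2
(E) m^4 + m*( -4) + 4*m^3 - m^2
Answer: B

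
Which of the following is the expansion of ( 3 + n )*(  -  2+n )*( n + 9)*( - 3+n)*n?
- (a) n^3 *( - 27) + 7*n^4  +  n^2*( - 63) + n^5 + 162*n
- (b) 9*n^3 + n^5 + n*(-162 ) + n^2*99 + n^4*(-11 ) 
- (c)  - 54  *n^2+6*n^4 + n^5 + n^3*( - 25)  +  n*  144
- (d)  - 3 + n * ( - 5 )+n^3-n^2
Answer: a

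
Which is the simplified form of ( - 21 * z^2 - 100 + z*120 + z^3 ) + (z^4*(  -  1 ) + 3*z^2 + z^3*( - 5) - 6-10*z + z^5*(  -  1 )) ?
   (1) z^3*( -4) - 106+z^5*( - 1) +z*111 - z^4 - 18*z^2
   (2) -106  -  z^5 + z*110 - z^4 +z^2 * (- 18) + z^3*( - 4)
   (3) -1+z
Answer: 2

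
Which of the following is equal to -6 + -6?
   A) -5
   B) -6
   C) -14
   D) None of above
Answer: D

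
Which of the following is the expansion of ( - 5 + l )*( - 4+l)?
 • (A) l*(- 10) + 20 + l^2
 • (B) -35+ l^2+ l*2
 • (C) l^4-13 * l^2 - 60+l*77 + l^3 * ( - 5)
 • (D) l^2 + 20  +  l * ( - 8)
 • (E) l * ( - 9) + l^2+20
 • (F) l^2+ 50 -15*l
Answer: E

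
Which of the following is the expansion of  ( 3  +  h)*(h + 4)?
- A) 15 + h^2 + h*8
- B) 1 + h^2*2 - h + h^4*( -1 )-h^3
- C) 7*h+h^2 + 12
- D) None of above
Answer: C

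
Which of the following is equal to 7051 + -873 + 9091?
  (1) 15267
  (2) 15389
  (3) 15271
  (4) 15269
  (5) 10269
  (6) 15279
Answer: 4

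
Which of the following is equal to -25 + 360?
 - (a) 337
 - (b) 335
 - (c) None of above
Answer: b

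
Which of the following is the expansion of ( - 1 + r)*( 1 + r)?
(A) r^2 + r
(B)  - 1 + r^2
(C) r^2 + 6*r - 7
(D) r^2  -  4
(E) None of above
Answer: B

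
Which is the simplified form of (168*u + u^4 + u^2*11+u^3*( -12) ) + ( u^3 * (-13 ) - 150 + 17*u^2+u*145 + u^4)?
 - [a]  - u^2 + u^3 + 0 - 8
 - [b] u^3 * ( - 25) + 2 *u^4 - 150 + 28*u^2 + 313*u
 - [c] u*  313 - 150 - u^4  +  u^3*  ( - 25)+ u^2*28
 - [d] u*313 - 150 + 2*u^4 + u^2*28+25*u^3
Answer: b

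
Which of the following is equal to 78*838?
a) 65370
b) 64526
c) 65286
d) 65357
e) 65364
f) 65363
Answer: e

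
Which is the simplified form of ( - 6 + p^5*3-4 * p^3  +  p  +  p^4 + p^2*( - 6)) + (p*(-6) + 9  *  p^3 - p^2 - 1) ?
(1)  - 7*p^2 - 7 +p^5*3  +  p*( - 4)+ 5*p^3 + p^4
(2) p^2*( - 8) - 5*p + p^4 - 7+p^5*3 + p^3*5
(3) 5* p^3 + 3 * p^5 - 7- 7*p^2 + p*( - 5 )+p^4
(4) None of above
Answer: 3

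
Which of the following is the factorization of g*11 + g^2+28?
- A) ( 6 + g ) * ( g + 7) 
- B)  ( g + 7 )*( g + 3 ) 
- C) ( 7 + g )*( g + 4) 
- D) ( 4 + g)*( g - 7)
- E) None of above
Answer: C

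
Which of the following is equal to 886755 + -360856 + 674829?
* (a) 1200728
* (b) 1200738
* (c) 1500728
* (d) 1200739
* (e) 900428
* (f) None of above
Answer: a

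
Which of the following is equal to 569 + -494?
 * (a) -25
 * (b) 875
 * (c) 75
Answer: c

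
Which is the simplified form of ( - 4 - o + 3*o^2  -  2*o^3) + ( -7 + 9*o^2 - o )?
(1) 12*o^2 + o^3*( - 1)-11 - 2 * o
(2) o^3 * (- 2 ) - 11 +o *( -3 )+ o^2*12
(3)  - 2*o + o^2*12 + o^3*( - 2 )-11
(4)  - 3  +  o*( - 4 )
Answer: 3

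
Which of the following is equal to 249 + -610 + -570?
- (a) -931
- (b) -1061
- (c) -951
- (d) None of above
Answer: a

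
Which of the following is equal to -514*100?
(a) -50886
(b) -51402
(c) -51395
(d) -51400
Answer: d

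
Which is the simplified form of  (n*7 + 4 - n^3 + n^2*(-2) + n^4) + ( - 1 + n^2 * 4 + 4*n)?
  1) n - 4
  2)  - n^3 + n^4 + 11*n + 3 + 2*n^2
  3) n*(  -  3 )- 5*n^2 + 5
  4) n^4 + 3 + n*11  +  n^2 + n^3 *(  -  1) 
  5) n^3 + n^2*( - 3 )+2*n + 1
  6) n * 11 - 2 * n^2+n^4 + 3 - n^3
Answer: 2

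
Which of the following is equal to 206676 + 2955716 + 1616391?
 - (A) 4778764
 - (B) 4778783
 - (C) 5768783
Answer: B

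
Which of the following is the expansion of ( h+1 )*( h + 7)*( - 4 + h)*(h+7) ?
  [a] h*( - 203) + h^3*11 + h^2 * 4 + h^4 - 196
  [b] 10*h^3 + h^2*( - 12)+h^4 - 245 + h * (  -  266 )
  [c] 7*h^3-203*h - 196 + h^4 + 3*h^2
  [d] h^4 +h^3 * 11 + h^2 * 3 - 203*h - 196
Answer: d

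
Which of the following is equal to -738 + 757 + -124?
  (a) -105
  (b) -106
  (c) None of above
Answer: a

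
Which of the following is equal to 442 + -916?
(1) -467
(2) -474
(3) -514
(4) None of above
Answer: 2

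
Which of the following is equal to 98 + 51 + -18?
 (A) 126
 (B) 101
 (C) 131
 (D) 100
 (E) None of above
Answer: C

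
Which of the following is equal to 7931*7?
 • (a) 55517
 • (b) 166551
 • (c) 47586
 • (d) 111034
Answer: a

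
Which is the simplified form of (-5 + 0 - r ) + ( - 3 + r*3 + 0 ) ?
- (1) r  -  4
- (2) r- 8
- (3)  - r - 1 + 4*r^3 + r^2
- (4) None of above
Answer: 4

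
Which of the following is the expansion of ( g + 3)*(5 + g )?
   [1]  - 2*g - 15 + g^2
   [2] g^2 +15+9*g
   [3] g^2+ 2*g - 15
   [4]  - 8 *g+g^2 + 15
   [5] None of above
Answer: 5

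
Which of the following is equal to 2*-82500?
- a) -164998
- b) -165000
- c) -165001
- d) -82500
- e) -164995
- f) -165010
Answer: b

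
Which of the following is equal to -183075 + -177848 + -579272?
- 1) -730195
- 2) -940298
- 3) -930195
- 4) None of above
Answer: 4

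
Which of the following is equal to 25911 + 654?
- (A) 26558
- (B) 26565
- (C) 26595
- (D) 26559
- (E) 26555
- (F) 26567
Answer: B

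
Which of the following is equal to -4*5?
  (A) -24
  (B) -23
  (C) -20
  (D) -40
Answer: C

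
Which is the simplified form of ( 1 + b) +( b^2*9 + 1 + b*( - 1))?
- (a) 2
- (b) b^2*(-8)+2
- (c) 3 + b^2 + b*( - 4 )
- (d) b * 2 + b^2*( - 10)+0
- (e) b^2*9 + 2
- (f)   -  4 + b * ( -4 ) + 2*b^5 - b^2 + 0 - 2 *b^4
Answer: e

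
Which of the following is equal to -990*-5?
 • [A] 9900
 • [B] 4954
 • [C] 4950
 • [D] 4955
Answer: C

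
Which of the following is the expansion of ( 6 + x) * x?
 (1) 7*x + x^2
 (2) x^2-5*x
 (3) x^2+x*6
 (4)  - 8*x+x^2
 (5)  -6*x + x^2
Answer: 3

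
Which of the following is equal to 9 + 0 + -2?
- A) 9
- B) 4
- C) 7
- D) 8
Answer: C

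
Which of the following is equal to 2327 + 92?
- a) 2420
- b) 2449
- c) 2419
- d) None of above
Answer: c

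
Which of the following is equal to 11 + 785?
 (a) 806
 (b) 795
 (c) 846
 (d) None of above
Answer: d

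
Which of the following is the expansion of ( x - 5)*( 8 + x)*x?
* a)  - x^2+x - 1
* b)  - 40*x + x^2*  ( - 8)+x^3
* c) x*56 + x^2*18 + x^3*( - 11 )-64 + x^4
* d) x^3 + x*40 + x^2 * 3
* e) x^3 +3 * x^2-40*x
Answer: e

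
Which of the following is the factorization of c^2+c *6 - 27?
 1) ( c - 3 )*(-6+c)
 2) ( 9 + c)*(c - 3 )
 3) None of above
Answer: 2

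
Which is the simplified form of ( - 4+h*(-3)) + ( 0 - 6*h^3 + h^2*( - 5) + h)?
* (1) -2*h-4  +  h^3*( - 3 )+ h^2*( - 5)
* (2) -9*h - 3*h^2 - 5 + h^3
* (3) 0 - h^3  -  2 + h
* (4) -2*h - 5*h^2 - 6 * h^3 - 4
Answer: 4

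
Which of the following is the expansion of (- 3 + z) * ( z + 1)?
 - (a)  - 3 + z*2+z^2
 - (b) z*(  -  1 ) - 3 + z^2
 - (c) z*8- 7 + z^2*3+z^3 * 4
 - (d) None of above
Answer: d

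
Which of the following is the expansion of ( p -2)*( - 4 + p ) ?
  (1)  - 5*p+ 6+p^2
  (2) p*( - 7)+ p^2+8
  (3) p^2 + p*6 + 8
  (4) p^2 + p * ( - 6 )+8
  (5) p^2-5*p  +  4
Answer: 4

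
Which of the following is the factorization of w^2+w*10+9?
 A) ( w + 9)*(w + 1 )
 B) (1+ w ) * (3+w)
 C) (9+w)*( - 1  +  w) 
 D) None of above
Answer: A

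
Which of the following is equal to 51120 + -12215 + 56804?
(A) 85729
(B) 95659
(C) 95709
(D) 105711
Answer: C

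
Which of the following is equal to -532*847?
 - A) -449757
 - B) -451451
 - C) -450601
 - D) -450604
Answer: D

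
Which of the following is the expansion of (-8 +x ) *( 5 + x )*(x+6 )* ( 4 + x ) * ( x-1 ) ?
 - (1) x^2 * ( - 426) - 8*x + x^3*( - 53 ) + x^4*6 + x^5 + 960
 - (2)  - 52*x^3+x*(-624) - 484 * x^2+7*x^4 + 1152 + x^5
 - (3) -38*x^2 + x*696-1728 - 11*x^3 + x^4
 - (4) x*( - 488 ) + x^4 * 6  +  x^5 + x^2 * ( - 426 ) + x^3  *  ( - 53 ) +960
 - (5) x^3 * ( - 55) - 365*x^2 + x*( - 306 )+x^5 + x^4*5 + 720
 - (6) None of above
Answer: 4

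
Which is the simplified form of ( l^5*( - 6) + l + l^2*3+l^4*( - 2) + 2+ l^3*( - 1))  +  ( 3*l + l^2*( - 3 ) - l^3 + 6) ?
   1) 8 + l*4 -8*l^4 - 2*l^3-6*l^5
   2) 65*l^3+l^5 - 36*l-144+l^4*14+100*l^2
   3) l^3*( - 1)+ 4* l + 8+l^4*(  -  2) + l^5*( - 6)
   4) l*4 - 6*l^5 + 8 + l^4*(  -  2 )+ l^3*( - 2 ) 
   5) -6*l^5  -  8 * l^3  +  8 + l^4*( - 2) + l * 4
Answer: 4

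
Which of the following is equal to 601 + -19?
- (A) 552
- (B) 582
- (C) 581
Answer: B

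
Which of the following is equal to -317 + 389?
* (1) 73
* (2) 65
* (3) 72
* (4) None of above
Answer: 3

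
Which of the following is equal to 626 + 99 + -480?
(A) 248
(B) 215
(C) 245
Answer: C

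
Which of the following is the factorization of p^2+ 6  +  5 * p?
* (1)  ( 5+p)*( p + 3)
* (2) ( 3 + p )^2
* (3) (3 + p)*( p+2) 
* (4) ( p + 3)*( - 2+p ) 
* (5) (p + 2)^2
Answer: 3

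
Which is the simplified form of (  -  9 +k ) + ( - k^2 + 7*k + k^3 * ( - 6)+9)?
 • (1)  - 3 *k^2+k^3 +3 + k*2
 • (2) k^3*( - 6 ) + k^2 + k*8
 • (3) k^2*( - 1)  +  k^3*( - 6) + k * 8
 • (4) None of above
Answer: 3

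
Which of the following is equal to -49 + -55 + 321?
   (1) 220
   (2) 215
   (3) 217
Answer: 3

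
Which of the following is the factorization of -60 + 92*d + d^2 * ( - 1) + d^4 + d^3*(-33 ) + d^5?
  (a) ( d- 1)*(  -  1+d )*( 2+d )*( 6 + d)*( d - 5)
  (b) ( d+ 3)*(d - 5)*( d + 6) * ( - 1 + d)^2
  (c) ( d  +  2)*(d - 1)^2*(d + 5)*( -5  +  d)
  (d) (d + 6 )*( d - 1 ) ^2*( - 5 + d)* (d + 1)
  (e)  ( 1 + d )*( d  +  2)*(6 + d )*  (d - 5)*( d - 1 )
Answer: a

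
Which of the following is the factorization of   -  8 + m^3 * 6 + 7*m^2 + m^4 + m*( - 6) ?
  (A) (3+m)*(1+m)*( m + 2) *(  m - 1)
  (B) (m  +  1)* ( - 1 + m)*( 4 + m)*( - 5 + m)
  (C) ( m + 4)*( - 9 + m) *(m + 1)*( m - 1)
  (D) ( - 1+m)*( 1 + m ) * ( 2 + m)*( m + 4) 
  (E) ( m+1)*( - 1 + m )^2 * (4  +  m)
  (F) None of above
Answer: D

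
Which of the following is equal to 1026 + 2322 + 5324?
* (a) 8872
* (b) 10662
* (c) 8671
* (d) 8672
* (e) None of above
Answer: d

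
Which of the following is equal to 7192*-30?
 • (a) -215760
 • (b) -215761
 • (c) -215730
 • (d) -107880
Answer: a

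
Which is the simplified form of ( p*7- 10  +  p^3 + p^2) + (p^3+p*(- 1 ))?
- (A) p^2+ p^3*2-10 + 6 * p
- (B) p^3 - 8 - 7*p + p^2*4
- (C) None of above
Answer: A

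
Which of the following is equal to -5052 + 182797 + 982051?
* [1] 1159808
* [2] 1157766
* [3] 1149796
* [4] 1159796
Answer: 4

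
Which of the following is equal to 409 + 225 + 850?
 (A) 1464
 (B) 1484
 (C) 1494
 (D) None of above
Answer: B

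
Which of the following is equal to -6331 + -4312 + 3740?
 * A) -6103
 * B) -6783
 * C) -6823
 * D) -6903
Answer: D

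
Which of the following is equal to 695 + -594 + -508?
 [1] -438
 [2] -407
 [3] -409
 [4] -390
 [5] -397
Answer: 2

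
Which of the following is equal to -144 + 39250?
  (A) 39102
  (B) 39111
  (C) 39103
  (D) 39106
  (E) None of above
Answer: D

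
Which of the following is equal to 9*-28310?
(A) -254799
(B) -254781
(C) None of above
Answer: C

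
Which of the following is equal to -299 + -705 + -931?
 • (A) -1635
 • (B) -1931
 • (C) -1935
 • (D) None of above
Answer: C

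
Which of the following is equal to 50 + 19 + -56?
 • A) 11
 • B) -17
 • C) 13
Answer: C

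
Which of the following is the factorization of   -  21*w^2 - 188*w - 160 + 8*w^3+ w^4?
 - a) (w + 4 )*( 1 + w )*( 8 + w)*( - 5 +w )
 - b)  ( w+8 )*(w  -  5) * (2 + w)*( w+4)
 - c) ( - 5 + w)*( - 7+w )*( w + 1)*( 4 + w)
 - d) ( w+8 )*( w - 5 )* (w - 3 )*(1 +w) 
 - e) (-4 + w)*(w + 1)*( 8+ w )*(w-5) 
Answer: a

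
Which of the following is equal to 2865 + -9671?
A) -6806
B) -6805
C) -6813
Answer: A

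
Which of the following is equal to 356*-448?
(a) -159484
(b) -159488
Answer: b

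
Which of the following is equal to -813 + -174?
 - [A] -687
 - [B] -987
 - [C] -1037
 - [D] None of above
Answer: B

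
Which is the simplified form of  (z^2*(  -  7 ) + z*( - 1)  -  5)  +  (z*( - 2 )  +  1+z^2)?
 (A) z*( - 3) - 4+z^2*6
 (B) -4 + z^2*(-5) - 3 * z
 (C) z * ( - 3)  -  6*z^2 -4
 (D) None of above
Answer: C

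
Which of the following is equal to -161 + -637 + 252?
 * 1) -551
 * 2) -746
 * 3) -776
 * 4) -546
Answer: 4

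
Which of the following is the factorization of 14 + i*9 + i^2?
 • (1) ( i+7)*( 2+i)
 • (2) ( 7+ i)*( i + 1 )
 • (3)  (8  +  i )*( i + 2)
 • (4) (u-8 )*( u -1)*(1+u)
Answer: 1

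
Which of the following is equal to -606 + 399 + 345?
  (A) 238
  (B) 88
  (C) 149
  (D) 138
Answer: D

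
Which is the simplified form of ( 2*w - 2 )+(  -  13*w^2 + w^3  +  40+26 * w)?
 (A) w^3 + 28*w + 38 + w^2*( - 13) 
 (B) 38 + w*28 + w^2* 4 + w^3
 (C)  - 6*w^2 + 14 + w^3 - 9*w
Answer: A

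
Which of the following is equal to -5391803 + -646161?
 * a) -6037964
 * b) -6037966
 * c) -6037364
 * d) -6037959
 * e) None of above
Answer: a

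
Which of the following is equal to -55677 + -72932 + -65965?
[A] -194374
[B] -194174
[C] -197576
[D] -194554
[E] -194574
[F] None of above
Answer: E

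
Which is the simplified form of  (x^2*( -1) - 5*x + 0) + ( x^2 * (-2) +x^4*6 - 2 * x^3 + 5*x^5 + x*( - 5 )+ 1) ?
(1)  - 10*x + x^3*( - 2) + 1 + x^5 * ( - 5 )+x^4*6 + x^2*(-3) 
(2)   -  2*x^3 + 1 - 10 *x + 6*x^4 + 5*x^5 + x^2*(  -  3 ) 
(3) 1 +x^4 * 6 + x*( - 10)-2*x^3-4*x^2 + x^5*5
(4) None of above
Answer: 2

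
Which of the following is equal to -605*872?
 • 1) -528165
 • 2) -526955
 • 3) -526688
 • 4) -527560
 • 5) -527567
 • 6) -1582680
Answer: 4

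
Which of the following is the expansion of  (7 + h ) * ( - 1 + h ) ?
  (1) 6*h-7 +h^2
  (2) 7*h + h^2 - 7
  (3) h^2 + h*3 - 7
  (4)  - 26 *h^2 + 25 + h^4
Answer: 1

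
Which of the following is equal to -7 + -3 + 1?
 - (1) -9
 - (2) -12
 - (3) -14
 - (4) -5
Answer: 1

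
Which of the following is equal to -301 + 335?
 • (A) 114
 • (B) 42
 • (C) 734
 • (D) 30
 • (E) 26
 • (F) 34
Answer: F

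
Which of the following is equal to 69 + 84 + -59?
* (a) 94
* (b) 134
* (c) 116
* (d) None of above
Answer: a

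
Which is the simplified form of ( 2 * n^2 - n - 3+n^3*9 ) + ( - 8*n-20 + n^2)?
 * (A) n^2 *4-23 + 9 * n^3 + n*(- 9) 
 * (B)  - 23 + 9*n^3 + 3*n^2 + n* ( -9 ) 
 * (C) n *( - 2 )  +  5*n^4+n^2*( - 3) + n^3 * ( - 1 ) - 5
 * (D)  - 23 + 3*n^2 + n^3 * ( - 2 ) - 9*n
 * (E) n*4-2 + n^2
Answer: B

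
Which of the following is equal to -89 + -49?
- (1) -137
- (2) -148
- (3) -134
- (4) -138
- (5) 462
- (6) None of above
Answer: 4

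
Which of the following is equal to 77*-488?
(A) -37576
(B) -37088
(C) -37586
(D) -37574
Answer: A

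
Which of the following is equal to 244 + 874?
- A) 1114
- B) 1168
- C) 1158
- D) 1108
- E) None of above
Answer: E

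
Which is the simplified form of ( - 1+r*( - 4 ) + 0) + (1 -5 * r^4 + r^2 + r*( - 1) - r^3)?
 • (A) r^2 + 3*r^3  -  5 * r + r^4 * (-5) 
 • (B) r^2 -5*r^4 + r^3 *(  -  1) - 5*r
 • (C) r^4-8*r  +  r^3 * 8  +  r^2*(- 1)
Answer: B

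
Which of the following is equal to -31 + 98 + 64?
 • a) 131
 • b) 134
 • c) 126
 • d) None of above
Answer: a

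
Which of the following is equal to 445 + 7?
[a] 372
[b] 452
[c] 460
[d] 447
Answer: b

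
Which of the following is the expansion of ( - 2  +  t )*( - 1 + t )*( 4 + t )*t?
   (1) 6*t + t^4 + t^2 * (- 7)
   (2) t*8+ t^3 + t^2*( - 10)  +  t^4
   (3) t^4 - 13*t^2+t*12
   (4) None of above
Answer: 2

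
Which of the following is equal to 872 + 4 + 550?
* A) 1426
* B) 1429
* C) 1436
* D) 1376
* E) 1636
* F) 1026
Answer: A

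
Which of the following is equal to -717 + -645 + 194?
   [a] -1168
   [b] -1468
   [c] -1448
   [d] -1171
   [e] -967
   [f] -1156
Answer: a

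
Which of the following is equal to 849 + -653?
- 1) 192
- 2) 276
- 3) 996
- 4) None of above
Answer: 4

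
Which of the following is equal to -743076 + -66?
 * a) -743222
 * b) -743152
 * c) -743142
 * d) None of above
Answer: c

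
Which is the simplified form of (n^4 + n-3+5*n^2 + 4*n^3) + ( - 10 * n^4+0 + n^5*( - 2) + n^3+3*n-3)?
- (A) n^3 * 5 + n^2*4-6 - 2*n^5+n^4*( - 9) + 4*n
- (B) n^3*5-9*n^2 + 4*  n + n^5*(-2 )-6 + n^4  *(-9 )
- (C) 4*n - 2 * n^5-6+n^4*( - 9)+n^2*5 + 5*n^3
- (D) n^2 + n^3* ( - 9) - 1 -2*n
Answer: C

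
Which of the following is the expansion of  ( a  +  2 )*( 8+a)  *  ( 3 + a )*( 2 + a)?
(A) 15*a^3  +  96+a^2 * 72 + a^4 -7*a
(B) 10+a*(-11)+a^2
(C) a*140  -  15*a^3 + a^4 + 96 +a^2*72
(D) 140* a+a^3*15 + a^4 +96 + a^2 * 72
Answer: D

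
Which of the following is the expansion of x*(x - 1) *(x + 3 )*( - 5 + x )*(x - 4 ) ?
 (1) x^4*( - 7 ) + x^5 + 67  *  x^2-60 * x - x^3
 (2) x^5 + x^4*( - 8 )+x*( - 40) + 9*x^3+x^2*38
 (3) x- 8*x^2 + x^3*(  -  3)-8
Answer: 1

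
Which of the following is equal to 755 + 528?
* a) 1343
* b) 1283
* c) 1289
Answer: b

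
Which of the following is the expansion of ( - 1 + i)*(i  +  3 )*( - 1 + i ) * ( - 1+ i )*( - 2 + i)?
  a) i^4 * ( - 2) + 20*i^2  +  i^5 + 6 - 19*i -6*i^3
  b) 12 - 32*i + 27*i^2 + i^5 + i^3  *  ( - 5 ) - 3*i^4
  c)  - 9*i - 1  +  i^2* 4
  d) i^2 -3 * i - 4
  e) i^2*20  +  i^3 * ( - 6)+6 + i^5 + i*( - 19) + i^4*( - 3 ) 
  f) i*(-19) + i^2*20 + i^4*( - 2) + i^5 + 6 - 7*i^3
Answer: a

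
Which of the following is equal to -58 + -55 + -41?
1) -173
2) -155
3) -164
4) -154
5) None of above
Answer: 4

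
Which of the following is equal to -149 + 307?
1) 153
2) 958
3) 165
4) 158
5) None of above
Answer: 4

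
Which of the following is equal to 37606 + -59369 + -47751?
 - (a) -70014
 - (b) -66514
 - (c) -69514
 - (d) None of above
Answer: c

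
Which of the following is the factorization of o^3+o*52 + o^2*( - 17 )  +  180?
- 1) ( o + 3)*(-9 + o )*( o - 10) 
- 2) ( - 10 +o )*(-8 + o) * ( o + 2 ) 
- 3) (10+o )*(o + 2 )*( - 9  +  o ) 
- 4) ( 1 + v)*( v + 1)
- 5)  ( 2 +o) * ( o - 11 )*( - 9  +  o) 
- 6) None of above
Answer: 6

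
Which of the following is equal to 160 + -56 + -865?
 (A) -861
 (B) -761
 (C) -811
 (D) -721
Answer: B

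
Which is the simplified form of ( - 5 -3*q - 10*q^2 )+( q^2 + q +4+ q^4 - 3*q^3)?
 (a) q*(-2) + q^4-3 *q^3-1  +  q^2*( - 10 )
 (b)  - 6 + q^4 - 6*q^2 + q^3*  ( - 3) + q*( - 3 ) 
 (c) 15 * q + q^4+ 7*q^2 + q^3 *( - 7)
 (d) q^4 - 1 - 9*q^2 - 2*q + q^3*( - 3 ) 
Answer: d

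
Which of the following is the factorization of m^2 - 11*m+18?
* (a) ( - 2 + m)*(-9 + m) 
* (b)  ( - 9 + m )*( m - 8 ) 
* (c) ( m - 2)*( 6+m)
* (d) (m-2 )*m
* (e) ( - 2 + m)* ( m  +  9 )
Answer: a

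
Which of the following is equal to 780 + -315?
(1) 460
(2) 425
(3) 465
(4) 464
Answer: 3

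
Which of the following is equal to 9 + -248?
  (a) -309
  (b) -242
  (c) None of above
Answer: c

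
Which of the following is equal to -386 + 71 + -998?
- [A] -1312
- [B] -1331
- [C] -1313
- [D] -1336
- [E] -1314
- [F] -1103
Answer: C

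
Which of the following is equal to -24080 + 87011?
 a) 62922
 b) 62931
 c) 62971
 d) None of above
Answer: b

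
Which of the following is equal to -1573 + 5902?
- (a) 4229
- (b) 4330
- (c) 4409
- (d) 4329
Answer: d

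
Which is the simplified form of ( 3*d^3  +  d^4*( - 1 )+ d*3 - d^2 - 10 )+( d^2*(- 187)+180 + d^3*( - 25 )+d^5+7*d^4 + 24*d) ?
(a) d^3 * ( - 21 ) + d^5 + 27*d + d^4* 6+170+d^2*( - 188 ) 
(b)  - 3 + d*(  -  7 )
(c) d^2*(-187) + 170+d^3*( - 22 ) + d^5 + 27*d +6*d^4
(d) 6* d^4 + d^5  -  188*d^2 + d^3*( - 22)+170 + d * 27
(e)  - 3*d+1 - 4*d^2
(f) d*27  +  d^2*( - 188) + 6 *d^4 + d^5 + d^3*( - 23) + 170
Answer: d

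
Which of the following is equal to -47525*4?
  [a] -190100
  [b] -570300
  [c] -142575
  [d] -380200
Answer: a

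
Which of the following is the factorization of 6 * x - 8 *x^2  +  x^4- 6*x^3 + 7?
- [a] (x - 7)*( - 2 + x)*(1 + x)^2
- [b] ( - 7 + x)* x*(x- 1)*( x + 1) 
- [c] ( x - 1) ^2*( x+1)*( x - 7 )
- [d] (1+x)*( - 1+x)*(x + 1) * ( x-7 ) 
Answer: d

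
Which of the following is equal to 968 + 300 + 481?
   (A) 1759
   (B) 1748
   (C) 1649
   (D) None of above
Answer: D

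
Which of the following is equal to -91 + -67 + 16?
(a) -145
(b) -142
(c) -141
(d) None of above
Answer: b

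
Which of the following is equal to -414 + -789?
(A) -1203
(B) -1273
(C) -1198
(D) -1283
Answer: A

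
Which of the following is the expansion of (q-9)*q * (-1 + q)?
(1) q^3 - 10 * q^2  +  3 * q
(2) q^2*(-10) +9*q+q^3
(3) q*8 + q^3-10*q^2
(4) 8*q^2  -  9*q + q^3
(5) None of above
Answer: 2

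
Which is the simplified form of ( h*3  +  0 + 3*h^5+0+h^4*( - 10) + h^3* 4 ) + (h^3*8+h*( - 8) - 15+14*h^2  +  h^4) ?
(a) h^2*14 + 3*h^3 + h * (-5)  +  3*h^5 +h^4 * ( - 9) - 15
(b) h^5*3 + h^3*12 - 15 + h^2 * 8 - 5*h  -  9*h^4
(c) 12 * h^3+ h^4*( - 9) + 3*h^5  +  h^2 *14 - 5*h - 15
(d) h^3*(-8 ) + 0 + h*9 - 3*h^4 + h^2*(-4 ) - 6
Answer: c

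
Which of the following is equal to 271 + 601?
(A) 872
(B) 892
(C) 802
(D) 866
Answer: A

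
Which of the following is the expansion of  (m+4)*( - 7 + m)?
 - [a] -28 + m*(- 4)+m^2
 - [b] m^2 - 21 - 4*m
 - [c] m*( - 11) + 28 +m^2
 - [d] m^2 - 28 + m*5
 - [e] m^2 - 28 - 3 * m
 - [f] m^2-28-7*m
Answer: e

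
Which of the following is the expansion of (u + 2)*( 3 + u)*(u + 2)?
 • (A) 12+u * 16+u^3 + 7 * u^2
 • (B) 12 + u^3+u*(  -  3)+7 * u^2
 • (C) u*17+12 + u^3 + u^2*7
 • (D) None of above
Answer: A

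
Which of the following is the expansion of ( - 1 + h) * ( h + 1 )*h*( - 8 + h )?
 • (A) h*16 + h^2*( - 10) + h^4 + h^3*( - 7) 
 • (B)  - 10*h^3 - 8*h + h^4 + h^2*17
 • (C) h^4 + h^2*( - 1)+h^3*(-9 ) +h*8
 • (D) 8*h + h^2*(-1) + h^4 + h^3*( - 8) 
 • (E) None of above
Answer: D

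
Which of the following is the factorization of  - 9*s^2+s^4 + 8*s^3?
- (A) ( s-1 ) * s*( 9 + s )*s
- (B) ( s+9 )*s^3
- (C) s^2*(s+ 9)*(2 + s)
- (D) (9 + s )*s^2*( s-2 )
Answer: A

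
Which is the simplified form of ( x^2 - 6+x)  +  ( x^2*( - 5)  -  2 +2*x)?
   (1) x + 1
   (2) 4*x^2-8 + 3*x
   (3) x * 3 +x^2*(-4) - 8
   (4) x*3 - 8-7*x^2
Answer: 3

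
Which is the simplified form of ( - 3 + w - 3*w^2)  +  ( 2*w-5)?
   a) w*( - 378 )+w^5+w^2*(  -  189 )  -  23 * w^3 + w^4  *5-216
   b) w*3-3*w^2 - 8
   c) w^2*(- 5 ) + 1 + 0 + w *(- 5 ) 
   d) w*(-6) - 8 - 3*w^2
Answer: b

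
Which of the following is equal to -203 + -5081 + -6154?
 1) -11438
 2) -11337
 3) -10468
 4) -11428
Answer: 1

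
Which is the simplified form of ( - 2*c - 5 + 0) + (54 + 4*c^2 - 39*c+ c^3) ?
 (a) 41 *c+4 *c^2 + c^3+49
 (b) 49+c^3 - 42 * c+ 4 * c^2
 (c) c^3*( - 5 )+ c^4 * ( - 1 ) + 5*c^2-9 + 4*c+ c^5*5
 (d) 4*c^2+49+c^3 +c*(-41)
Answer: d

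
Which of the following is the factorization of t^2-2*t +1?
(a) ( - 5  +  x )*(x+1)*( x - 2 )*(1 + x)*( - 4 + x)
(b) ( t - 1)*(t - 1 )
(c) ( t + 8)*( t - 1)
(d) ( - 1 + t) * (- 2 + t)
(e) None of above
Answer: b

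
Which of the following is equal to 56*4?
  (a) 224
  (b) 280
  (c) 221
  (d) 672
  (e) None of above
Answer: a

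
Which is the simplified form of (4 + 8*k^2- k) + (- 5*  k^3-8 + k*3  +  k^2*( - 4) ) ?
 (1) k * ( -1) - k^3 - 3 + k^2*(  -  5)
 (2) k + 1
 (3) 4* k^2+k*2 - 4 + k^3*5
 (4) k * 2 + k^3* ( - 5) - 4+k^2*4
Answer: 4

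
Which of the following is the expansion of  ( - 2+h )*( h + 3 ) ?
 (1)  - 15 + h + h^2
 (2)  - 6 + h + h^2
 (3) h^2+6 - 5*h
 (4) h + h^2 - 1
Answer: 2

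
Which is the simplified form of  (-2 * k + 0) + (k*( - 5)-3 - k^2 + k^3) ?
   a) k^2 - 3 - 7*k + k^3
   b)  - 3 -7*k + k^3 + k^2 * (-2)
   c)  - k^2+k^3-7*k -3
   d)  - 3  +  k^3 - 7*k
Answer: c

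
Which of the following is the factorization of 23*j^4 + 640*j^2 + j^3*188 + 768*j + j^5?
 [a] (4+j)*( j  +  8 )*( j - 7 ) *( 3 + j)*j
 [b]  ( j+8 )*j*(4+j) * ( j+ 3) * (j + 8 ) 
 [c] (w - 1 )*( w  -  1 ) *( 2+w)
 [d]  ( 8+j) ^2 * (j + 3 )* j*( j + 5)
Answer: b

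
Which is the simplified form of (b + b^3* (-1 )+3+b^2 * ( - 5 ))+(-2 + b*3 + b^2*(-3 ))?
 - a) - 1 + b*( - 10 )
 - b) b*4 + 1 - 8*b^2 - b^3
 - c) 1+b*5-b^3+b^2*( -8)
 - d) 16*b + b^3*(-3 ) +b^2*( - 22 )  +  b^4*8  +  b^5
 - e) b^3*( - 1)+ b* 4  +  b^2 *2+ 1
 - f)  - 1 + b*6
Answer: b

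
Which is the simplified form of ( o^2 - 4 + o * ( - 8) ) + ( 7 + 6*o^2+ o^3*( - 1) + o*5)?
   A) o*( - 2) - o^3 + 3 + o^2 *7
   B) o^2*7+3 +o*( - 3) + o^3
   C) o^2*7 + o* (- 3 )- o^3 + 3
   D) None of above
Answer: C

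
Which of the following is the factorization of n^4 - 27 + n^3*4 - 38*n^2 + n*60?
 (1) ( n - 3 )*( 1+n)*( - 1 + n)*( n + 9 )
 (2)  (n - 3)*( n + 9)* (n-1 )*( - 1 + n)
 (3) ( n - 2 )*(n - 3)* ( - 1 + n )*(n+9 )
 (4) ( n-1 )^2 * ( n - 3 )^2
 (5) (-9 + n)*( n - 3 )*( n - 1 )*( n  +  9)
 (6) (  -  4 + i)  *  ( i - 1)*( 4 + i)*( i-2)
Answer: 2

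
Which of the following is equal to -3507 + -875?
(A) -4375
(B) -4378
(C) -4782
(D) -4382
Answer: D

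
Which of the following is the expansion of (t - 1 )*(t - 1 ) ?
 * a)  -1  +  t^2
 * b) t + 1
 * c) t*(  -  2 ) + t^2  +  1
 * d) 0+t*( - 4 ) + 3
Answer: c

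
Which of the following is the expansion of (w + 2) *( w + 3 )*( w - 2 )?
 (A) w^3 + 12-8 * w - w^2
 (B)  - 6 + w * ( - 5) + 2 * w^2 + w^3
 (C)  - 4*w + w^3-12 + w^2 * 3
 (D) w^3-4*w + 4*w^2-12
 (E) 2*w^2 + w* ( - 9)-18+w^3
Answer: C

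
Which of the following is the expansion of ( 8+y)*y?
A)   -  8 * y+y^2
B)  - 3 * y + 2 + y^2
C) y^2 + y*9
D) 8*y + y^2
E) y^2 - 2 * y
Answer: D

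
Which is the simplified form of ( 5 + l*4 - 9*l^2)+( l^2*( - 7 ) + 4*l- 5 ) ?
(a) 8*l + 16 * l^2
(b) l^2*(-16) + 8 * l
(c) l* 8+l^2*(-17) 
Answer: b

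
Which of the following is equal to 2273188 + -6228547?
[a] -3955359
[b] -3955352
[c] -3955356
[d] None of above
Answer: a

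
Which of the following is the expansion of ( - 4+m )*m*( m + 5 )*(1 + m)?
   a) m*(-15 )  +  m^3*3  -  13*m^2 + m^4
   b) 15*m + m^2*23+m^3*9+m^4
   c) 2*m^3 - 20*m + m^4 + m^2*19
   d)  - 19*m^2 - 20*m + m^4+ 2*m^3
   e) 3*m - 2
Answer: d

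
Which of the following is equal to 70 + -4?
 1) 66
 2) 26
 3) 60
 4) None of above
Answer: 1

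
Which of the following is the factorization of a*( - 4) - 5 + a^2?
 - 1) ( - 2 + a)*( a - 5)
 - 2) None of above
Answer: 2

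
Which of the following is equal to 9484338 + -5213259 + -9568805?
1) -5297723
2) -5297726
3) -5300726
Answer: 2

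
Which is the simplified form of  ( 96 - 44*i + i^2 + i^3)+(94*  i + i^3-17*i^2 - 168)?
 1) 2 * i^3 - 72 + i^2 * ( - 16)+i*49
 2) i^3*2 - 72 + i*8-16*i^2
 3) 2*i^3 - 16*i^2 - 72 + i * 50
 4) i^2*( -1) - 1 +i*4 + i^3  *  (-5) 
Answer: 3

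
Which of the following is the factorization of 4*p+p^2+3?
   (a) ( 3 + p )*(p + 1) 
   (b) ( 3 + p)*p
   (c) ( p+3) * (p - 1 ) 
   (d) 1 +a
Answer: a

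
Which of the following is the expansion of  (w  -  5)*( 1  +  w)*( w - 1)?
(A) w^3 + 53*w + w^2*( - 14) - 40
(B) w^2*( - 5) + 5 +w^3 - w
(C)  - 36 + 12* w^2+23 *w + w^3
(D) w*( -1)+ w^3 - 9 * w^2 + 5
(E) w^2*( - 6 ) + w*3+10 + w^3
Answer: B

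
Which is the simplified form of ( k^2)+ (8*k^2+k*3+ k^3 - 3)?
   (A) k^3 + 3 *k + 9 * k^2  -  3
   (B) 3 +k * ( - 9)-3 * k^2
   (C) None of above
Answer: A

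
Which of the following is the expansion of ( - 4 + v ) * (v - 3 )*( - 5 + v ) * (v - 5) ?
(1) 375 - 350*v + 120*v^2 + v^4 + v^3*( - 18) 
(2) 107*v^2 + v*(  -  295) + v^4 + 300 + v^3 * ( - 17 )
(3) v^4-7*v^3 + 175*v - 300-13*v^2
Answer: 2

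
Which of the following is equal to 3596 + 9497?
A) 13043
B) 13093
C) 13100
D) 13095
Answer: B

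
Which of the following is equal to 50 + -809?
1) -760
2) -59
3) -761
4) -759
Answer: 4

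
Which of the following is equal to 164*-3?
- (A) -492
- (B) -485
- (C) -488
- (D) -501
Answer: A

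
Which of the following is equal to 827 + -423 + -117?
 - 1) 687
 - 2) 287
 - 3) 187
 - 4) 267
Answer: 2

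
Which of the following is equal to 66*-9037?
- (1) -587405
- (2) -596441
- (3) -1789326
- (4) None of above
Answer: 4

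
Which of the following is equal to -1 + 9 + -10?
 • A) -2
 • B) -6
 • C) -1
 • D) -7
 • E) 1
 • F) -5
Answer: A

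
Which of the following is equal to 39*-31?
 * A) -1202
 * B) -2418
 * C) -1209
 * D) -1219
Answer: C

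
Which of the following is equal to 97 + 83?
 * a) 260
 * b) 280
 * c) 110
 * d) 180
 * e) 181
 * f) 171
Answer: d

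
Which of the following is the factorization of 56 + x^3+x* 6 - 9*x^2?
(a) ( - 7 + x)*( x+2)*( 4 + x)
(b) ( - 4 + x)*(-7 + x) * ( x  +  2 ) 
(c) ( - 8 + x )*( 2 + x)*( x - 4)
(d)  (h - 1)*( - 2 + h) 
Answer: b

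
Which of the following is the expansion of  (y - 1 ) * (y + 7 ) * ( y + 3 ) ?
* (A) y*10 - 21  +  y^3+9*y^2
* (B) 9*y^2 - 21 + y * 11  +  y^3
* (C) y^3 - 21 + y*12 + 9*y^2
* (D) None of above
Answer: B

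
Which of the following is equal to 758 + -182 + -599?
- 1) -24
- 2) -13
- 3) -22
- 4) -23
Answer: 4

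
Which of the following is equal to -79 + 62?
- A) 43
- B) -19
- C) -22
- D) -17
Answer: D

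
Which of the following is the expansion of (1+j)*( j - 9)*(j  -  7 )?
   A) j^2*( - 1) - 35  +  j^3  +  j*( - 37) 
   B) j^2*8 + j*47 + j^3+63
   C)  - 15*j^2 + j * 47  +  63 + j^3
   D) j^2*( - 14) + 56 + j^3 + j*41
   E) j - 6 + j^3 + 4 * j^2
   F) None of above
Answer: C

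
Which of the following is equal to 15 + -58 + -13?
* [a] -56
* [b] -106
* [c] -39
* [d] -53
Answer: a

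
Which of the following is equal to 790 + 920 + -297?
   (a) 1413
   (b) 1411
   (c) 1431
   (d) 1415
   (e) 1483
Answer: a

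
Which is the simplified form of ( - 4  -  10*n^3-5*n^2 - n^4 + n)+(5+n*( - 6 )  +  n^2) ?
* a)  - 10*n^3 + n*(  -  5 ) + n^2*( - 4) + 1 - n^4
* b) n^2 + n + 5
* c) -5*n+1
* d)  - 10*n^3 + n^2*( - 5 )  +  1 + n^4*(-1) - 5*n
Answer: a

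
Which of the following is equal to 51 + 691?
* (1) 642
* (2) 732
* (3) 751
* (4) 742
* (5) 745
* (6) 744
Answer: 4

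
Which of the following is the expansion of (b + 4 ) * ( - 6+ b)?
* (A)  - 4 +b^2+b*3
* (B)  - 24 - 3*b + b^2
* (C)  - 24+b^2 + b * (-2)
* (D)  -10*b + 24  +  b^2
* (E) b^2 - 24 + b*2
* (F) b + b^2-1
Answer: C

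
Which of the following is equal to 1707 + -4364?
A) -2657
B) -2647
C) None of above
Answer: A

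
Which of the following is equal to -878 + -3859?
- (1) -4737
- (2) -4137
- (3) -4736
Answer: 1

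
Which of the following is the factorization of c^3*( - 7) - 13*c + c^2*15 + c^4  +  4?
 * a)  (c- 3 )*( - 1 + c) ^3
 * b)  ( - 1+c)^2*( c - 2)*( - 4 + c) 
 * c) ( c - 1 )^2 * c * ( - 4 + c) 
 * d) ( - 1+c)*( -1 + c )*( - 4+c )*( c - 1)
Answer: d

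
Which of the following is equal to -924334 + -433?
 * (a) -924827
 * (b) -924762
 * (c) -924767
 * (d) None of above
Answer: c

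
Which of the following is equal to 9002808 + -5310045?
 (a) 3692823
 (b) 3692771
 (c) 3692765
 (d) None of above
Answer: d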